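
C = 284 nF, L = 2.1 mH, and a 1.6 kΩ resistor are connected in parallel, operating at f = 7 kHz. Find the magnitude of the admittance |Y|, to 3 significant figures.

1.78 mS

ω = 2πf = 43980 rad/s
X_L = ωL = 92.4 Ω
X_C = 1/(ωC) = 80.1 Ω
Parallel: admittances add. Y = 1/R + 1/(jωL) + jωC
Y = (0.000625 + j0.00166) S
|Y| = 0.00178 S → |Z| = 1/|Y| = 563 Ω, ∠Z = −∠Y = -69.4°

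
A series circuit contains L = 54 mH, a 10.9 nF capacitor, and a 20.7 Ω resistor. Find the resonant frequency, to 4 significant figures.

6.560 kHz

ω₀ = 1/√(LC) = 1/√(0.054 × 1.09e-08) = 41220 rad/s
f₀ = ω₀/(2π) = 6.560 kHz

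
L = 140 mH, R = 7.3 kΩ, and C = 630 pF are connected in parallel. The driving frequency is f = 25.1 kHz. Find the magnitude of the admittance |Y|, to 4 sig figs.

ω = 2πf = 157700 rad/s
X_L = ωL = 22080 Ω
X_C = 1/(ωC) = 10060 Ω
Parallel: admittances add. Y = 1/R + 1/(jωL) + jωC
Y = (0.0001370 + j5.406e-05) S
|Y| = 0.0001473 S → |Z| = 1/|Y| = 6790 Ω, ∠Z = −∠Y = -21.54°

147.3 μS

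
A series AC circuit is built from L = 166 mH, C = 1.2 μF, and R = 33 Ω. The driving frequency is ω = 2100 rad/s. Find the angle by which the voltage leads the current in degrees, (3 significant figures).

-55.6°

X_L = ωL = 349 Ω
X_C = 1/(ωC) = 397 Ω
Net reactance X = X_L − X_C = -48.2 Ω
Z = 33.0 − j48.2 Ω
|Z| = √(33.0² + 48.2²) = 58.4 Ω
∠Z = arctan(-48.2/33.0) = -55.6°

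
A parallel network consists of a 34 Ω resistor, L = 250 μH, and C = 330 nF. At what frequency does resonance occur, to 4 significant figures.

ω₀ = 1/√(LC) = 1/√(0.00025 × 3.3e-07) = 110100 rad/s
f₀ = ω₀/(2π) = 17.52 kHz

17.52 kHz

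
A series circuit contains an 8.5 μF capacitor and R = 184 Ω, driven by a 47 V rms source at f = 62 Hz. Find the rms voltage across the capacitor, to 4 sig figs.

ω = 2πf = 389.6 rad/s
X_C = 1/(ωC) = 302.0 Ω
Z = 184.0 − j302.0 Ω
|Z| = √(184.0² + 302.0²) = 353.6 Ω
I = V/|Z| = 132.9 mA
V_C = I·|Z_C| = 0.1329 × 302.0 = 40.14 V

40.14 V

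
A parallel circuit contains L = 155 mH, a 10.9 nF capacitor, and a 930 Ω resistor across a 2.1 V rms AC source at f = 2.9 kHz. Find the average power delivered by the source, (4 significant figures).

ω = 2πf = 18220 rad/s
X_L = ωL = 2824 Ω
X_C = 1/(ωC) = 5035 Ω
Parallel: admittances add. Y = 1/R + 1/(jωL) + jωC
Y = (0.001075 − j0.0001555) S
|Y| = 0.001086 S → |Z| = 1/|Y| = 920.4 Ω, ∠Z = −∠Y = 8.227°
I = V/|Z| = 2.282 mA
P = VI cos φ = 2.1 × 0.002282 × cos(8.227°) = 4.742 mW

4.742 mW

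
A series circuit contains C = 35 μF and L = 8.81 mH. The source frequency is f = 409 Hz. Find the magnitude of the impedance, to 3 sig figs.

11.5 Ω

ω = 2πf = 2570 rad/s
X_L = ωL = 22.6 Ω
X_C = 1/(ωC) = 11.1 Ω
Net reactance X = X_L − X_C = 11.5 Ω
Z = j11.5 Ω
|Z| = √(0² + 11.5²) = 11.5 Ω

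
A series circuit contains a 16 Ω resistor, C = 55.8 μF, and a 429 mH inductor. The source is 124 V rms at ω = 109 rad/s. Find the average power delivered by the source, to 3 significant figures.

X_L = ωL = 46.8 Ω
X_C = 1/(ωC) = 164 Ω
Net reactance X = X_L − X_C = -118 Ω
Z = 16.0 − j118 Ω
|Z| = √(16.0² + 118²) = 119 Ω
∠Z = arctan(-118/16.0) = -82.3°
I = V/|Z| = 1.04 A
P = VI cos φ = 124 × 1.04 × cos(-82.3°) = 17.5 W

17.5 W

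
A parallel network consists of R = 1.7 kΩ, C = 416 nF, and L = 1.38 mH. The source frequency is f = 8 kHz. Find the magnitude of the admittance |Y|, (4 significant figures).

ω = 2πf = 50270 rad/s
X_L = ωL = 69.37 Ω
X_C = 1/(ωC) = 47.82 Ω
Parallel: admittances add. Y = 1/R + 1/(jωL) + jωC
Y = (0.0005882 + j0.006494) S
|Y| = 0.006521 S → |Z| = 1/|Y| = 153.4 Ω, ∠Z = −∠Y = -84.82°

6.521 mS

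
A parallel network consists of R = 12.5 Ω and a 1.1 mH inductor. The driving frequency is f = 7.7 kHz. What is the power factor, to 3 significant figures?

ω = 2πf = 48380 rad/s
X_L = ωL = 53.2 Ω
Parallel: admittances add. Y = 1/R + 1/(jωL)
Y = (0.0800 − j0.0188) S
|Y| = 0.0822 S → |Z| = 1/|Y| = 12.2 Ω, ∠Z = −∠Y = 13.2°
cos φ = cos(13.2°) = 0.974

0.974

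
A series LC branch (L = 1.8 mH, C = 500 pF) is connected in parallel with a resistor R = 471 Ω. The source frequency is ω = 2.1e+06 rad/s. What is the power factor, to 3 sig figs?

0.986

X_L = ωL = 3780 Ω
X_C = 1/(ωC) = 952 Ω
Branch 1: Z₁ = R = 471 Ω
Branch 2 (series LC): Z₂ = j(X_L − X_C) = j2830 Ω
Parallel: Z = Z₁Z₂/(Z₁+Z₂), |Z| = 465 Ω, ∠Z = 9.46°
cos φ = cos(9.46°) = 0.986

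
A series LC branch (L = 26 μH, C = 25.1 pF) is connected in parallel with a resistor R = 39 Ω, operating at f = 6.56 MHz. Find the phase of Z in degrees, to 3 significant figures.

20.4°

ω = 2πf = 4.122e+07 rad/s
X_L = ωL = 1070 Ω
X_C = 1/(ωC) = 967 Ω
Branch 1: Z₁ = R = 39.0 Ω
Branch 2 (series LC): Z₂ = j(X_L − X_C) = j105 Ω
Parallel: Z = Z₁Z₂/(Z₁+Z₂), |Z| = 36.6 Ω, ∠Z = 20.4°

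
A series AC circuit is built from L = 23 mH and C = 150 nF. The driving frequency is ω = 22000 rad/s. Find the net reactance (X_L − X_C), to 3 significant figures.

X_L = ωL = 506 Ω
X_C = 1/(ωC) = 303 Ω
X = 506 − 303 = 203 Ω

203 Ω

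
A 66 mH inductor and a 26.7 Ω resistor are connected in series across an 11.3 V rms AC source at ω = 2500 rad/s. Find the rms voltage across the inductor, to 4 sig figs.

11.15 V

X_L = ωL = 165.0 Ω
Z = 26.70 + j165.0 Ω
|Z| = √(26.70² + 165.0²) = 167.1 Ω
I = V/|Z| = 67.61 mA
V_L = I·|Z_L| = 0.06761 × 165.0 = 11.15 V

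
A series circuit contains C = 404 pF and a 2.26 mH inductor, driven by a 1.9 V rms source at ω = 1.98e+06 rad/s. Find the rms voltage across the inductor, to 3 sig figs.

X_L = ωL = 4470 Ω
X_C = 1/(ωC) = 1250 Ω
Net reactance X = X_L − X_C = 3220 Ω
Z = j3220 Ω
|Z| = √(0² + 3220²) = 3220 Ω
I = V/|Z| = 589 μA
V_L = I·|Z_L| = 0.000589 × 4470 = 2.64 V

2.64 V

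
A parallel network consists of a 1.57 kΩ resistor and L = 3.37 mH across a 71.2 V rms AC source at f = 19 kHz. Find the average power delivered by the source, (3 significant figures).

3.23 W

ω = 2πf = 119400 rad/s
X_L = ωL = 402 Ω
Parallel: admittances add. Y = 1/R + 1/(jωL)
Y = (0.000637 − j0.00249) S
|Y| = 0.00257 S → |Z| = 1/|Y| = 390 Ω, ∠Z = −∠Y = 75.6°
I = V/|Z| = 183 mA
P = VI cos φ = 71.2 × 0.183 × cos(75.6°) = 3.23 W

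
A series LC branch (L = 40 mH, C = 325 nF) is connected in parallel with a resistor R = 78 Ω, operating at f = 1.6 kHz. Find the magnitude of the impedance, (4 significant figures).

ω = 2πf = 10050 rad/s
X_L = ωL = 402.1 Ω
X_C = 1/(ωC) = 306.1 Ω
Branch 1: Z₁ = R = 78.00 Ω
Branch 2 (series LC): Z₂ = j(X_L − X_C) = j96.06 Ω
Parallel: Z = Z₁Z₂/(Z₁+Z₂), |Z| = 60.55 Ω, ∠Z = 39.08°

60.55 Ω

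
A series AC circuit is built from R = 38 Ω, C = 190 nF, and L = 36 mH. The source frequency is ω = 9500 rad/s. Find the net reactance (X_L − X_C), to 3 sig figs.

-212 Ω

X_L = ωL = 342 Ω
X_C = 1/(ωC) = 554 Ω
X = 342 − 554 = -212 Ω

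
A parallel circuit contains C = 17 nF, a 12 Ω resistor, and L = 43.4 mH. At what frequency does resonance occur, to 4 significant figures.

ω₀ = 1/√(LC) = 1/√(0.0434 × 1.7e-08) = 36820 rad/s
f₀ = ω₀/(2π) = 5.859 kHz

5.859 kHz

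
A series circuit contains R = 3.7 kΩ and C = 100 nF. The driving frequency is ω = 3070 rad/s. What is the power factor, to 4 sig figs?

0.7506

X_C = 1/(ωC) = 3257 Ω
Z = 3700 − j3257 Ω
|Z| = √(3700² + 3257²) = 4930 Ω
∠Z = arctan(-3257/3700) = -41.36°
cos φ = cos(-41.36°) = 0.7506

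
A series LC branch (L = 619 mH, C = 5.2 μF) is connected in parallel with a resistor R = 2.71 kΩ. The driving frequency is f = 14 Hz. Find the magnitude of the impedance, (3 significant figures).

ω = 2πf = 87.96 rad/s
X_L = ωL = 54.5 Ω
X_C = 1/(ωC) = 2190 Ω
Branch 1: Z₁ = R = 2710 Ω
Branch 2 (series LC): Z₂ = j(X_L − X_C) = −j2130 Ω
Parallel: Z = Z₁Z₂/(Z₁+Z₂), |Z| = 1680 Ω, ∠Z = -51.8°

1680 Ω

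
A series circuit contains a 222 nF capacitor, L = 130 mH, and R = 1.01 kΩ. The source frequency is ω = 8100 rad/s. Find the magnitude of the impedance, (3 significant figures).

X_L = ωL = 1050 Ω
X_C = 1/(ωC) = 556 Ω
Net reactance X = X_L − X_C = 497 Ω
Z = 1010 + j497 Ω
|Z| = √(1010² + 497²) = 1130 Ω

1130 Ω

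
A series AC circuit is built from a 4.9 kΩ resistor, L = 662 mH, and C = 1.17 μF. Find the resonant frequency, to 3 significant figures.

ω₀ = 1/√(LC) = 1/√(0.662 × 1.17e-06) = 1136 rad/s
f₀ = ω₀/(2π) = 181 Hz

181 Hz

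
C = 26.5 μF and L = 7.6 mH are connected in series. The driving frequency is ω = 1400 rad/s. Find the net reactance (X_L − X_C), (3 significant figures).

X_L = ωL = 10.6 Ω
X_C = 1/(ωC) = 27.0 Ω
X = 10.6 − 27.0 = -16.3 Ω

-16.3 Ω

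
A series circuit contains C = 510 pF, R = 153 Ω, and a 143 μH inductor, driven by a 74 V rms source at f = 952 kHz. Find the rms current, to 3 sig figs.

ω = 2πf = 5.982e+06 rad/s
X_L = ωL = 855 Ω
X_C = 1/(ωC) = 328 Ω
Net reactance X = X_L − X_C = 528 Ω
Z = 153 + j528 Ω
|Z| = √(153² + 528²) = 549 Ω
I = V/|Z| = 74/549 = 135 mA

135 mA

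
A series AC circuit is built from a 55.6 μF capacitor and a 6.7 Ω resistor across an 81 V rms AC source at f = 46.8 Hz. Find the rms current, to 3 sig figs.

ω = 2πf = 294.1 rad/s
X_C = 1/(ωC) = 61.2 Ω
Z = 6.70 − j61.2 Ω
|Z| = √(6.70² + 61.2²) = 61.5 Ω
I = V/|Z| = 81/61.5 = 1.32 A

1.32 A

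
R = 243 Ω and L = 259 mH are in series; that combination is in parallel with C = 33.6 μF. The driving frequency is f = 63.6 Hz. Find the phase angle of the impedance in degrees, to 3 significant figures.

ω = 2πf = 399.6 rad/s
X_L = ωL = 103 Ω
X_C = 1/(ωC) = 74.5 Ω
Branch 1 (R+jX_L): Z₁ = 243 + j103 Ω, |Z₁| = 264 Ω
Branch 2 (−jX_C): Z₂ = −j74.5 Ω
Parallel: Z = Z₁Z₂/(Z₁+Z₂), |Z| = 80.4 Ω, ∠Z = -73.7°

-73.7°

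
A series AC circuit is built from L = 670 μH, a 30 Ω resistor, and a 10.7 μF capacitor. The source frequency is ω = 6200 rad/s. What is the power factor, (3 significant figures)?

X_L = ωL = 4.15 Ω
X_C = 1/(ωC) = 15.1 Ω
Net reactance X = X_L − X_C = -10.9 Ω
Z = 30.0 − j10.9 Ω
|Z| = √(30.0² + 10.9²) = 31.9 Ω
∠Z = arctan(-10.9/30.0) = -20.0°
cos φ = cos(-20.0°) = 0.940

0.940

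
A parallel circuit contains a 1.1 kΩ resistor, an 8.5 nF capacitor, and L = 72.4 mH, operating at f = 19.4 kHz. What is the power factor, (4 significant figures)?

ω = 2πf = 121900 rad/s
X_L = ωL = 8825 Ω
X_C = 1/(ωC) = 965.2 Ω
Parallel: admittances add. Y = 1/R + 1/(jωL) + jωC
Y = (0.0009091 + j0.0009228) S
|Y| = 0.001295 S → |Z| = 1/|Y| = 772.0 Ω, ∠Z = −∠Y = -45.43°
cos φ = cos(-45.43°) = 0.7018

0.7018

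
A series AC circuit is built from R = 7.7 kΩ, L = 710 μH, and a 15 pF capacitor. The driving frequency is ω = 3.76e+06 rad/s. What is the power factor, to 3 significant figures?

0.455

X_L = ωL = 2670 Ω
X_C = 1/(ωC) = 17700 Ω
Net reactance X = X_L − X_C = -15100 Ω
Z = 7700 − j15100 Ω
|Z| = √(7700² + 15100²) = 16900 Ω
∠Z = arctan(-15100/7700) = -62.9°
cos φ = cos(-62.9°) = 0.455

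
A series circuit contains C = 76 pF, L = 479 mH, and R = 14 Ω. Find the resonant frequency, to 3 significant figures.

26.4 kHz

ω₀ = 1/√(LC) = 1/√(0.479 × 7.6e-11) = 165700 rad/s
f₀ = ω₀/(2π) = 26.4 kHz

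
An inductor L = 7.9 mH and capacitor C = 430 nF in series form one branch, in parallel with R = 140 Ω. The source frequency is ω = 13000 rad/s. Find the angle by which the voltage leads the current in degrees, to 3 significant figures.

-61.4°

X_L = ωL = 103 Ω
X_C = 1/(ωC) = 179 Ω
Branch 1: Z₁ = R = 140 Ω
Branch 2 (series LC): Z₂ = j(X_L − X_C) = −j76.2 Ω
Parallel: Z = Z₁Z₂/(Z₁+Z₂), |Z| = 66.9 Ω, ∠Z = -61.4°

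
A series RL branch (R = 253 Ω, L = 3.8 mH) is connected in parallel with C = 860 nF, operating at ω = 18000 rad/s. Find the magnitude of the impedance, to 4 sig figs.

66.91 Ω

X_L = ωL = 68.40 Ω
X_C = 1/(ωC) = 64.60 Ω
Branch 1 (R+jX_L): Z₁ = 253.0 + j68.40 Ω, |Z₁| = 262.1 Ω
Branch 2 (−jX_C): Z₂ = −j64.60 Ω
Parallel: Z = Z₁Z₂/(Z₁+Z₂), |Z| = 66.91 Ω, ∠Z = -75.73°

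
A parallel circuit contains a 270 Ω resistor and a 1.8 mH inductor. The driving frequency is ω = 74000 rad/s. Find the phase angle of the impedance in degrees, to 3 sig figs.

63.7°

X_L = ωL = 133 Ω
Parallel: admittances add. Y = 1/R + 1/(jωL)
Y = (0.00370 − j0.00751) S
|Y| = 0.00837 S → |Z| = 1/|Y| = 119 Ω, ∠Z = −∠Y = 63.7°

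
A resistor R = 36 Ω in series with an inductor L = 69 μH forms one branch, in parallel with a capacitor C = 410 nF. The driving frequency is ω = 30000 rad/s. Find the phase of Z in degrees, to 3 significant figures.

X_L = ωL = 2.07 Ω
X_C = 1/(ωC) = 81.3 Ω
Branch 1 (R+jX_L): Z₁ = 36.0 + j2.07 Ω, |Z₁| = 36.1 Ω
Branch 2 (−jX_C): Z₂ = −j81.3 Ω
Parallel: Z = Z₁Z₂/(Z₁+Z₂), |Z| = 33.7 Ω, ∠Z = -21.1°

-21.1°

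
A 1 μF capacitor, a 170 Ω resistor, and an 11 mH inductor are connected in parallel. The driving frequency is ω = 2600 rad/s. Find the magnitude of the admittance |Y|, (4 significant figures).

X_L = ωL = 28.60 Ω
X_C = 1/(ωC) = 384.6 Ω
Parallel: admittances add. Y = 1/R + 1/(jωL) + jωC
Y = (0.005882 − j0.03237) S
|Y| = 0.03290 S → |Z| = 1/|Y| = 30.40 Ω, ∠Z = −∠Y = 79.70°

32.90 mS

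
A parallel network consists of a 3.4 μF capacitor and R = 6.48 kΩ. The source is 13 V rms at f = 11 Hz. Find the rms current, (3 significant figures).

ω = 2πf = 69.12 rad/s
X_C = 1/(ωC) = 4260 Ω
Parallel: admittances add. Y = 1/R + jωC
Y = (0.000154 + j0.000235) S
|Y| = 0.000281 S → |Z| = 1/|Y| = 3560 Ω, ∠Z = −∠Y = -56.7°
I = V/|Z| = 13/3560 = 3.65 mA

3.65 mA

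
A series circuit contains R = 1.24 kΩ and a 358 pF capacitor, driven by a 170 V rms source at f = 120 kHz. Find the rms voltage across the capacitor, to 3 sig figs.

ω = 2πf = 754000 rad/s
X_C = 1/(ωC) = 3700 Ω
Z = 1240 − j3700 Ω
|Z| = √(1240² + 3700²) = 3910 Ω
I = V/|Z| = 43.5 mA
V_C = I·|Z_C| = 0.0435 × 3700 = 161 V

161 V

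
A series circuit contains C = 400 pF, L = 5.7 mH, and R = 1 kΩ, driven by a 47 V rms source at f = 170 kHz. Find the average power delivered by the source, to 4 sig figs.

146.8 mW

ω = 2πf = 1.068e+06 rad/s
X_L = ωL = 6088 Ω
X_C = 1/(ωC) = 2341 Ω
Net reactance X = X_L − X_C = 3748 Ω
Z = 1000 + j3748 Ω
|Z| = √(1000² + 3748²) = 3879 Ω
∠Z = arctan(3748/1000) = 75.06°
I = V/|Z| = 12.12 mA
P = VI cos φ = 47 × 0.01212 × cos(75.06°) = 146.8 mW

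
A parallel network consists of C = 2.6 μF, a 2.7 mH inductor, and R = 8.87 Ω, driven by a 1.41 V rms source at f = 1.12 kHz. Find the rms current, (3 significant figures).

ω = 2πf = 7037 rad/s
X_L = ωL = 19.0 Ω
X_C = 1/(ωC) = 54.7 Ω
Parallel: admittances add. Y = 1/R + 1/(jωL) + jωC
Y = (0.113 − j0.0343) S
|Y| = 0.118 S → |Z| = 1/|Y| = 8.49 Ω, ∠Z = −∠Y = 16.9°
I = V/|Z| = 1.41/8.49 = 166 mA

166 mA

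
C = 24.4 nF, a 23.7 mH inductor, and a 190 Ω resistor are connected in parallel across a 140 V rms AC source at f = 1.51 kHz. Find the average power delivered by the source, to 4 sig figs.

ω = 2πf = 9488 rad/s
X_L = ωL = 224.9 Ω
X_C = 1/(ωC) = 4320 Ω
Parallel: admittances add. Y = 1/R + 1/(jωL) + jωC
Y = (0.005263 − j0.004216) S
|Y| = 0.006743 S → |Z| = 1/|Y| = 148.3 Ω, ∠Z = −∠Y = 38.69°
I = V/|Z| = 944.1 mA
P = VI cos φ = 140 × 0.9441 × cos(38.69°) = 103.2 W

103.2 W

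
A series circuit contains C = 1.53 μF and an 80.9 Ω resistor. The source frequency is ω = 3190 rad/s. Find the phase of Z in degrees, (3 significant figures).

-68.5°

X_C = 1/(ωC) = 205 Ω
Z = 80.9 − j205 Ω
|Z| = √(80.9² + 205²) = 220 Ω
∠Z = arctan(-205/80.9) = -68.5°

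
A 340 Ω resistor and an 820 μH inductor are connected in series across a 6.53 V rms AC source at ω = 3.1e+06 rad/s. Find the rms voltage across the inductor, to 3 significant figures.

6.47 V

X_L = ωL = 2540 Ω
Z = 340 + j2540 Ω
|Z| = √(340² + 2540²) = 2560 Ω
I = V/|Z| = 2.55 mA
V_L = I·|Z_L| = 0.00255 × 2540 = 6.47 V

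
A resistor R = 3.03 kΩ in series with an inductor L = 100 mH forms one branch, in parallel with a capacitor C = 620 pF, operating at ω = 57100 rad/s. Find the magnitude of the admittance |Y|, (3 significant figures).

125 μS

X_L = ωL = 5710 Ω
X_C = 1/(ωC) = 28200 Ω
Branch 1 (R+jX_L): Z₁ = 3030 + j5710 Ω, |Z₁| = 6460 Ω
Branch 2 (−jX_C): Z₂ = −j28200 Ω
Parallel: Z = Z₁Z₂/(Z₁+Z₂), |Z| = 8030 Ω, ∠Z = 54.4°
|Y| = 1/|Z| = 125 μS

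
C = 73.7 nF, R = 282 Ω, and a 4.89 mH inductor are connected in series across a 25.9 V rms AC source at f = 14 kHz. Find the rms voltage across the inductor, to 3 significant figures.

ω = 2πf = 87960 rad/s
X_L = ωL = 430 Ω
X_C = 1/(ωC) = 154 Ω
Net reactance X = X_L − X_C = 276 Ω
Z = 282 + j276 Ω
|Z| = √(282² + 276²) = 395 Ω
I = V/|Z| = 65.6 mA
V_L = I·|Z_L| = 0.0656 × 430 = 28.2 V

28.2 V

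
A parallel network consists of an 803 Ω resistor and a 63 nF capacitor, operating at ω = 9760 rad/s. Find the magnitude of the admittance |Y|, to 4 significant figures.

X_C = 1/(ωC) = 1626 Ω
Parallel: admittances add. Y = 1/R + jωC
Y = (0.001245 + j0.0006149) S
|Y| = 0.001389 S → |Z| = 1/|Y| = 720.0 Ω, ∠Z = −∠Y = -26.28°

1.389 mS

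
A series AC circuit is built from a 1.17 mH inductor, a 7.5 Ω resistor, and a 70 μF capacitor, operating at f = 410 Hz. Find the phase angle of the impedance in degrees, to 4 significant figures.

-18.65°

ω = 2πf = 2576 rad/s
X_L = ωL = 3.014 Ω
X_C = 1/(ωC) = 5.545 Ω
Net reactance X = X_L − X_C = -2.531 Ω
Z = 7.500 − j2.531 Ω
|Z| = √(7.500² + 2.531²) = 7.916 Ω
∠Z = arctan(-2.531/7.500) = -18.65°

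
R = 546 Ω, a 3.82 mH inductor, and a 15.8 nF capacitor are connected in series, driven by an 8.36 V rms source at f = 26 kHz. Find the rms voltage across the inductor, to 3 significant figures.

8.77 V

ω = 2πf = 163400 rad/s
X_L = ωL = 624 Ω
X_C = 1/(ωC) = 387 Ω
Net reactance X = X_L − X_C = 237 Ω
Z = 546 + j237 Ω
|Z| = √(546² + 237²) = 595 Ω
I = V/|Z| = 14.0 mA
V_L = I·|Z_L| = 0.0140 × 624 = 8.77 V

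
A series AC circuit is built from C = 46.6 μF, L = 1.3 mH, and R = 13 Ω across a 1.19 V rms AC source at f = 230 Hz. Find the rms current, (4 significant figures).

64.80 mA

ω = 2πf = 1445 rad/s
X_L = ωL = 1.879 Ω
X_C = 1/(ωC) = 14.85 Ω
Net reactance X = X_L − X_C = -12.97 Ω
Z = 13.00 − j12.97 Ω
|Z| = √(13.00² + 12.97²) = 18.36 Ω
I = V/|Z| = 1.19/18.36 = 64.80 mA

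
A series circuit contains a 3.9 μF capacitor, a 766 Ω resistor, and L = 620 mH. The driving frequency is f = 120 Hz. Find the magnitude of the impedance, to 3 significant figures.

ω = 2πf = 754.0 rad/s
X_L = ωL = 467 Ω
X_C = 1/(ωC) = 340 Ω
Net reactance X = X_L − X_C = 127 Ω
Z = 766 + j127 Ω
|Z| = √(766² + 127²) = 777 Ω

777 Ω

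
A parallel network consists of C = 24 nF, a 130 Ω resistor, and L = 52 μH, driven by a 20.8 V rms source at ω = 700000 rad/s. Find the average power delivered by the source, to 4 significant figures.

3.328 W

X_L = ωL = 36.40 Ω
X_C = 1/(ωC) = 59.52 Ω
Parallel: admittances add. Y = 1/R + 1/(jωL) + jωC
Y = (0.007692 − j0.01067) S
|Y| = 0.01316 S → |Z| = 1/|Y| = 76.01 Ω, ∠Z = −∠Y = 54.22°
I = V/|Z| = 273.6 mA
P = VI cos φ = 20.8 × 0.2736 × cos(54.22°) = 3.328 W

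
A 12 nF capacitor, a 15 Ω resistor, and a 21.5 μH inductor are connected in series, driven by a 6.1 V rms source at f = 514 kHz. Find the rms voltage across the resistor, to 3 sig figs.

ω = 2πf = 3.23e+06 rad/s
X_L = ωL = 69.4 Ω
X_C = 1/(ωC) = 25.8 Ω
Net reactance X = X_L − X_C = 43.6 Ω
Z = 15.0 + j43.6 Ω
|Z| = √(15.0² + 43.6²) = 46.1 Ω
I = V/|Z| = 132 mA
V_R = I·|Z_R| = 0.132 × 15.0 = 1.98 V

1.98 V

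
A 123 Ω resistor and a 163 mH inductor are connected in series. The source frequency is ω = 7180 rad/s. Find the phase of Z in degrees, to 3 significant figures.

84.0°

X_L = ωL = 1170 Ω
Z = 123 + j1170 Ω
|Z| = √(123² + 1170²) = 1180 Ω
∠Z = arctan(1170/123) = 84.0°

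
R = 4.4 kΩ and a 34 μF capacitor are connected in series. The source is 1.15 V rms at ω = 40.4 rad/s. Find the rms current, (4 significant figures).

257.9 μA

X_C = 1/(ωC) = 728.0 Ω
Z = 4400 − j728.0 Ω
|Z| = √(4400² + 728.0²) = 4460 Ω
I = V/|Z| = 1.15/4460 = 257.9 μA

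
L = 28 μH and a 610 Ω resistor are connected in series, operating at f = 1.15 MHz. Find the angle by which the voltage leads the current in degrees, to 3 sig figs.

ω = 2πf = 7.226e+06 rad/s
X_L = ωL = 202 Ω
Z = 610 + j202 Ω
|Z| = √(610² + 202²) = 643 Ω
∠Z = arctan(202/610) = 18.3°

18.3°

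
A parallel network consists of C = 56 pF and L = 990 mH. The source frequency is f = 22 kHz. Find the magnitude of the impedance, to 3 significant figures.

ω = 2πf = 138200 rad/s
X_L = ωL = 137000 Ω
X_C = 1/(ωC) = 129000 Ω
Parallel: admittances add. Y = 1/(jωL) + jωC
Y = (0 + j4.33e-07) S
|Y| = 4.33e-07 S → |Z| = 1/|Y| = 2.31e+06 Ω, ∠Z = −∠Y = -90.0°

2.31e+06 Ω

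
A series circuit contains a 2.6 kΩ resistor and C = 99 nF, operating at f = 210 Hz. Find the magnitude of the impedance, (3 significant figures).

8080 Ω

ω = 2πf = 1319 rad/s
X_C = 1/(ωC) = 7660 Ω
Z = 2600 − j7660 Ω
|Z| = √(2600² + 7660²) = 8080 Ω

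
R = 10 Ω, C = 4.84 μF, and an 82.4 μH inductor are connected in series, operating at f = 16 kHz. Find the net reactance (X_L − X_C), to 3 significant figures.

ω = 2πf = 100500 rad/s
X_L = ωL = 8.28 Ω
X_C = 1/(ωC) = 2.06 Ω
X = 8.28 − 2.06 = 6.23 Ω

6.23 Ω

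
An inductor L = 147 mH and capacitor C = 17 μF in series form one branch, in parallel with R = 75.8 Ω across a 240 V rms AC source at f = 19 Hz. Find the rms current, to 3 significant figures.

ω = 2πf = 119.4 rad/s
X_L = ωL = 17.5 Ω
X_C = 1/(ωC) = 493 Ω
Branch 1: Z₁ = R = 75.8 Ω
Branch 2 (series LC): Z₂ = j(X_L − X_C) = −j475 Ω
Parallel: Z = Z₁Z₂/(Z₁+Z₂), |Z| = 74.9 Ω, ∠Z = -9.06°
I = V/|Z| = 240/74.9 = 3.21 A

3.21 A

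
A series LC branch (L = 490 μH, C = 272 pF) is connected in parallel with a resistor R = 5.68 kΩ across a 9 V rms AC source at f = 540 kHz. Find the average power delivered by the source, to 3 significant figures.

ω = 2πf = 3.393e+06 rad/s
X_L = ωL = 1660 Ω
X_C = 1/(ωC) = 1080 Ω
Branch 1: Z₁ = R = 5680 Ω
Branch 2 (series LC): Z₂ = j(X_L − X_C) = j579 Ω
Parallel: Z = Z₁Z₂/(Z₁+Z₂), |Z| = 576 Ω, ∠Z = 84.2°
I = V/|Z| = 15.6 mA
P = VI cos φ = 9 × 0.0156 × cos(84.2°) = 14.3 mW

14.3 mW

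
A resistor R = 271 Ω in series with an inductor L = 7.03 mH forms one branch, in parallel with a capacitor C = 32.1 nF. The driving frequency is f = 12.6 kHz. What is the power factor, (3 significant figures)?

ω = 2πf = 79170 rad/s
X_L = ωL = 557 Ω
X_C = 1/(ωC) = 393 Ω
Branch 1 (R+jX_L): Z₁ = 271 + j557 Ω, |Z₁| = 619 Ω
Branch 2 (−jX_C): Z₂ = −j393 Ω
Parallel: Z = Z₁Z₂/(Z₁+Z₂), |Z| = 770 Ω, ∠Z = -57.0°
cos φ = cos(-57.0°) = 0.545

0.545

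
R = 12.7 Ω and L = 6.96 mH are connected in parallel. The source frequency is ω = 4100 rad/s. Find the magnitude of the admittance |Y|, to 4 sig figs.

X_L = ωL = 28.54 Ω
Parallel: admittances add. Y = 1/R + 1/(jωL)
Y = (0.07874 − j0.03504) S
|Y| = 0.08619 S → |Z| = 1/|Y| = 11.60 Ω, ∠Z = −∠Y = 23.99°

86.19 mS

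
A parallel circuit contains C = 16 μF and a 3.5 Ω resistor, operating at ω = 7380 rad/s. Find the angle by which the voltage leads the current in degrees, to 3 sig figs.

X_C = 1/(ωC) = 8.47 Ω
Parallel: admittances add. Y = 1/R + jωC
Y = (0.286 + j0.118) S
|Y| = 0.309 S → |Z| = 1/|Y| = 3.23 Ω, ∠Z = −∠Y = -22.5°

-22.5°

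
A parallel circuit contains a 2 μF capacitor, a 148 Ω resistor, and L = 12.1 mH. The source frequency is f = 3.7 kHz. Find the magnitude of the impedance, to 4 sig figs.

23.00 Ω

ω = 2πf = 23250 rad/s
X_L = ωL = 281.3 Ω
X_C = 1/(ωC) = 21.51 Ω
Parallel: admittances add. Y = 1/R + 1/(jωL) + jωC
Y = (0.006757 + j0.04294) S
|Y| = 0.04347 S → |Z| = 1/|Y| = 23.00 Ω, ∠Z = −∠Y = -81.06°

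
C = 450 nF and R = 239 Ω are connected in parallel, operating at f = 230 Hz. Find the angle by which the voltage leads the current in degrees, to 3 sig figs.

ω = 2πf = 1445 rad/s
X_C = 1/(ωC) = 1540 Ω
Parallel: admittances add. Y = 1/R + jωC
Y = (0.00418 + j0.000650) S
|Y| = 0.00423 S → |Z| = 1/|Y| = 236 Ω, ∠Z = −∠Y = -8.83°

-8.83°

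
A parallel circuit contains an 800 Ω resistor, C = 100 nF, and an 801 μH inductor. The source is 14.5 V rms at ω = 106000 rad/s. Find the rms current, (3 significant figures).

24.9 mA

X_L = ωL = 84.9 Ω
X_C = 1/(ωC) = 94.3 Ω
Parallel: admittances add. Y = 1/R + 1/(jωL) + jωC
Y = (0.00125 − j0.00118) S
|Y| = 0.00172 S → |Z| = 1/|Y| = 582 Ω, ∠Z = −∠Y = 43.3°
I = V/|Z| = 14.5/582 = 24.9 mA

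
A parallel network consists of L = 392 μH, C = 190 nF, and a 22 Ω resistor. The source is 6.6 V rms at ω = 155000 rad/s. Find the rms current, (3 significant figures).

312 mA

X_L = ωL = 60.8 Ω
X_C = 1/(ωC) = 34.0 Ω
Parallel: admittances add. Y = 1/R + 1/(jωL) + jωC
Y = (0.0455 + j0.0130) S
|Y| = 0.0473 S → |Z| = 1/|Y| = 21.2 Ω, ∠Z = −∠Y = -16.0°
I = V/|Z| = 6.6/21.2 = 312 mA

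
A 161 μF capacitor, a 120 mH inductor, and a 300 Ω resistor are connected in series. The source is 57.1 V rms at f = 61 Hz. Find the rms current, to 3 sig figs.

ω = 2πf = 383.3 rad/s
X_L = ωL = 46.0 Ω
X_C = 1/(ωC) = 16.2 Ω
Net reactance X = X_L − X_C = 29.8 Ω
Z = 300 + j29.8 Ω
|Z| = √(300² + 29.8²) = 301 Ω
I = V/|Z| = 57.1/301 = 189 mA

189 mA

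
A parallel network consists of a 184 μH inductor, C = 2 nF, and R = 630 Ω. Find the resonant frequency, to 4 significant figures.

ω₀ = 1/√(LC) = 1/√(0.000184 × 2e-09) = 1.648e+06 rad/s
f₀ = ω₀/(2π) = 262.4 kHz

262.4 kHz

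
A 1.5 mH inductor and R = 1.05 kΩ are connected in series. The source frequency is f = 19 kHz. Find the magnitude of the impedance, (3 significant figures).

1070 Ω

ω = 2πf = 119400 rad/s
X_L = ωL = 179 Ω
Z = 1050 + j179 Ω
|Z| = √(1050² + 179²) = 1070 Ω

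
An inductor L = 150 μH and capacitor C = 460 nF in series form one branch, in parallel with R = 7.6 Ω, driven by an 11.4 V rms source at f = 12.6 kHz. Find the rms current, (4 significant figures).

ω = 2πf = 79170 rad/s
X_L = ωL = 11.88 Ω
X_C = 1/(ωC) = 27.46 Ω
Branch 1: Z₁ = R = 7.600 Ω
Branch 2 (series LC): Z₂ = j(X_L − X_C) = −j15.58 Ω
Parallel: Z = Z₁Z₂/(Z₁+Z₂), |Z| = 6.831 Ω, ∠Z = -26.00°
I = V/|Z| = 11.4/6.831 = 1.669 A

1.669 A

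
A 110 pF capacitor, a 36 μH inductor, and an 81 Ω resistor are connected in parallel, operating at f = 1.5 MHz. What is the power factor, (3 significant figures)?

0.988

ω = 2πf = 9.425e+06 rad/s
X_L = ωL = 339 Ω
X_C = 1/(ωC) = 965 Ω
Parallel: admittances add. Y = 1/R + 1/(jωL) + jωC
Y = (0.0123 − j0.00191) S
|Y| = 0.0125 S → |Z| = 1/|Y| = 80.0 Ω, ∠Z = −∠Y = 8.80°
cos φ = cos(8.80°) = 0.988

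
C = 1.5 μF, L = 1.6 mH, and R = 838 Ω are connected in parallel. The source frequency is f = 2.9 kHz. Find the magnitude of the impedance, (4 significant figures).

ω = 2πf = 18220 rad/s
X_L = ωL = 29.15 Ω
X_C = 1/(ωC) = 36.59 Ω
Parallel: admittances add. Y = 1/R + 1/(jωL) + jωC
Y = (0.001193 − j0.006969) S
|Y| = 0.007070 S → |Z| = 1/|Y| = 141.4 Ω, ∠Z = −∠Y = 80.28°

141.4 Ω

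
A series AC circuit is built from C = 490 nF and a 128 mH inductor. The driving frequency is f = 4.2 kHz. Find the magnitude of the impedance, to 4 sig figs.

ω = 2πf = 26390 rad/s
X_L = ωL = 3378 Ω
X_C = 1/(ωC) = 77.33 Ω
Net reactance X = X_L − X_C = 3301 Ω
Z = j3301 Ω
|Z| = √(0² + 3301²) = 3301 Ω

3301 Ω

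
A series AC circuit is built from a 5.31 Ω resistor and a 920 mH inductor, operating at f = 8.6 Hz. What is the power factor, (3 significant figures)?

ω = 2πf = 54.04 rad/s
X_L = ωL = 49.7 Ω
Z = 5.31 + j49.7 Ω
|Z| = √(5.31² + 49.7²) = 50.0 Ω
∠Z = arctan(49.7/5.31) = 83.9°
cos φ = cos(83.9°) = 0.106

0.106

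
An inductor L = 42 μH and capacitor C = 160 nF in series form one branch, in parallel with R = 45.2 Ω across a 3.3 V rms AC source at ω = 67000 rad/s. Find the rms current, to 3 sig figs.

X_L = ωL = 2.81 Ω
X_C = 1/(ωC) = 93.3 Ω
Branch 1: Z₁ = R = 45.2 Ω
Branch 2 (series LC): Z₂ = j(X_L − X_C) = −j90.5 Ω
Parallel: Z = Z₁Z₂/(Z₁+Z₂), |Z| = 40.4 Ω, ∠Z = -26.5°
I = V/|Z| = 3.3/40.4 = 81.6 mA

81.6 mA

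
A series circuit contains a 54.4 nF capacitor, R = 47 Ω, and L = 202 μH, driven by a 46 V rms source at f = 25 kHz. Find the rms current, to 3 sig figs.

ω = 2πf = 157100 rad/s
X_L = ωL = 31.7 Ω
X_C = 1/(ωC) = 117 Ω
Net reactance X = X_L − X_C = -85.3 Ω
Z = 47.0 − j85.3 Ω
|Z| = √(47.0² + 85.3²) = 97.4 Ω
I = V/|Z| = 46/97.4 = 472 mA

472 mA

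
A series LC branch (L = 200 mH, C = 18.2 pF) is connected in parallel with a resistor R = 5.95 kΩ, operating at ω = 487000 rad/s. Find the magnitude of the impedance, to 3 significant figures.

5550 Ω

X_L = ωL = 97400 Ω
X_C = 1/(ωC) = 113000 Ω
Branch 1: Z₁ = R = 5950 Ω
Branch 2 (series LC): Z₂ = j(X_L − X_C) = −j15400 Ω
Parallel: Z = Z₁Z₂/(Z₁+Z₂), |Z| = 5550 Ω, ∠Z = -21.1°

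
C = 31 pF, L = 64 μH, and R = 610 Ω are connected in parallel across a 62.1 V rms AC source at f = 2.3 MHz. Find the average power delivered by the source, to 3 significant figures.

ω = 2πf = 1.445e+07 rad/s
X_L = ωL = 925 Ω
X_C = 1/(ωC) = 2230 Ω
Parallel: admittances add. Y = 1/R + 1/(jωL) + jωC
Y = (0.00164 − j0.000633) S
|Y| = 0.00176 S → |Z| = 1/|Y| = 569 Ω, ∠Z = −∠Y = 21.1°
I = V/|Z| = 109 mA
P = VI cos φ = 62.1 × 0.109 × cos(21.1°) = 6.32 W

6.32 W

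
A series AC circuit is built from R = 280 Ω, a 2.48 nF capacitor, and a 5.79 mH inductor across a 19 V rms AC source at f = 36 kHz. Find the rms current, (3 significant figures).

34.6 mA

ω = 2πf = 226200 rad/s
X_L = ωL = 1310 Ω
X_C = 1/(ωC) = 1780 Ω
Net reactance X = X_L − X_C = -473 Ω
Z = 280 − j473 Ω
|Z| = √(280² + 473²) = 550 Ω
I = V/|Z| = 19/550 = 34.6 mA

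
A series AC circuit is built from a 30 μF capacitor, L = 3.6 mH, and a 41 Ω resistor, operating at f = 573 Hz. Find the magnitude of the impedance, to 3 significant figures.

ω = 2πf = 3600 rad/s
X_L = ωL = 13.0 Ω
X_C = 1/(ωC) = 9.26 Ω
Net reactance X = X_L − X_C = 3.70 Ω
Z = 41.0 + j3.70 Ω
|Z| = √(41.0² + 3.70²) = 41.2 Ω

41.2 Ω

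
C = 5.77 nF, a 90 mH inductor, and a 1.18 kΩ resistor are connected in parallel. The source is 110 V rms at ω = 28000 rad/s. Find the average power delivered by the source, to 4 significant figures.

X_L = ωL = 2520 Ω
X_C = 1/(ωC) = 6190 Ω
Parallel: admittances add. Y = 1/R + 1/(jωL) + jωC
Y = (0.0008475 − j0.0002353) S
|Y| = 0.0008795 S → |Z| = 1/|Y| = 1137 Ω, ∠Z = −∠Y = 15.52°
I = V/|Z| = 96.75 mA
P = VI cos φ = 110 × 0.09675 × cos(15.52°) = 10.25 W

10.25 W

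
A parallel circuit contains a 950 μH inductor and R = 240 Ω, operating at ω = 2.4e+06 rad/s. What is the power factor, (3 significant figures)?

0.995

X_L = ωL = 2280 Ω
Parallel: admittances add. Y = 1/R + 1/(jωL)
Y = (0.00417 − j0.000439) S
|Y| = 0.00419 S → |Z| = 1/|Y| = 239 Ω, ∠Z = −∠Y = 6.01°
cos φ = cos(6.01°) = 0.995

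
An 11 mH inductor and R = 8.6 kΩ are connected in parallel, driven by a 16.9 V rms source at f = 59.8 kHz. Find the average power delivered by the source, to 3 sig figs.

33.2 mW

ω = 2πf = 375700 rad/s
X_L = ωL = 4130 Ω
Parallel: admittances add. Y = 1/R + 1/(jωL)
Y = (0.000116 − j0.000242) S
|Y| = 0.000268 S → |Z| = 1/|Y| = 3730 Ω, ∠Z = −∠Y = 64.3°
I = V/|Z| = 4.54 mA
P = VI cos φ = 16.9 × 0.00454 × cos(64.3°) = 33.2 mW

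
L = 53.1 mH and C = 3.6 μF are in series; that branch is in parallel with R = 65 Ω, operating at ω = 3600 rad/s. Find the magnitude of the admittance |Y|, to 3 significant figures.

X_L = ωL = 191 Ω
X_C = 1/(ωC) = 77.2 Ω
Branch 1: Z₁ = R = 65.0 Ω
Branch 2 (series LC): Z₂ = j(X_L − X_C) = j114 Ω
Parallel: Z = Z₁Z₂/(Z₁+Z₂), |Z| = 56.5 Ω, ∠Z = 29.7°
|Y| = 1/|Z| = 17.7 mS

17.7 mS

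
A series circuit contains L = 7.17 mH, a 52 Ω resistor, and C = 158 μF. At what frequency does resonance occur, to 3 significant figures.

150 Hz

ω₀ = 1/√(LC) = 1/√(0.00717 × 0.000158) = 939.5 rad/s
f₀ = ω₀/(2π) = 150 Hz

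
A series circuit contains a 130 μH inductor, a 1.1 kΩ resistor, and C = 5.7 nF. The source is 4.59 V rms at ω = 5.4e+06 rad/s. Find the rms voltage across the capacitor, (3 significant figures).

X_L = ωL = 702 Ω
X_C = 1/(ωC) = 32.5 Ω
Net reactance X = X_L − X_C = 670 Ω
Z = 1100 + j670 Ω
|Z| = √(1100² + 670²) = 1290 Ω
I = V/|Z| = 3.56 mA
V_C = I·|Z_C| = 0.00356 × 32.5 = 0.116 V

0.116 V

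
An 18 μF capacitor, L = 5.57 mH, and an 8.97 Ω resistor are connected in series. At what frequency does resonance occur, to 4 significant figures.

502.6 Hz

ω₀ = 1/√(LC) = 1/√(0.00557 × 1.8e-05) = 3158 rad/s
f₀ = ω₀/(2π) = 502.6 Hz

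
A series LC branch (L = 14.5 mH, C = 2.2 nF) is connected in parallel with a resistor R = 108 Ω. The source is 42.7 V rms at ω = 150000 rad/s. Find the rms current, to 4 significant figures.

X_L = ωL = 2175 Ω
X_C = 1/(ωC) = 3030 Ω
Branch 1: Z₁ = R = 108.0 Ω
Branch 2 (series LC): Z₂ = j(X_L − X_C) = −j855.3 Ω
Parallel: Z = Z₁Z₂/(Z₁+Z₂), |Z| = 107.1 Ω, ∠Z = -7.197°
I = V/|Z| = 42.7/107.1 = 398.5 mA

398.5 mA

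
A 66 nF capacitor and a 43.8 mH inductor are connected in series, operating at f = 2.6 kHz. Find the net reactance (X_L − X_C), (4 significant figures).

-211.9 Ω

ω = 2πf = 16340 rad/s
X_L = ωL = 715.5 Ω
X_C = 1/(ωC) = 927.5 Ω
X = 715.5 − 927.5 = -211.9 Ω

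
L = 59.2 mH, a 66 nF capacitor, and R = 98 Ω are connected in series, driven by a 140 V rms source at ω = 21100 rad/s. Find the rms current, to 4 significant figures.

259.3 mA

X_L = ωL = 1249 Ω
X_C = 1/(ωC) = 718.1 Ω
Net reactance X = X_L − X_C = 531.0 Ω
Z = 98.00 + j531.0 Ω
|Z| = √(98.00² + 531.0²) = 540.0 Ω
I = V/|Z| = 140/540.0 = 259.3 mA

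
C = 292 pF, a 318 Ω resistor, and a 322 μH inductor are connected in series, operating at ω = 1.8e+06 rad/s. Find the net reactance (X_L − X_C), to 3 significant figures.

X_L = ωL = 580 Ω
X_C = 1/(ωC) = 1900 Ω
X = 580 − 1900 = -1320 Ω

-1320 Ω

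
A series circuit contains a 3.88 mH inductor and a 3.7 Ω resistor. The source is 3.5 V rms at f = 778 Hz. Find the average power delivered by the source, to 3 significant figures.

121 mW

ω = 2πf = 4888 rad/s
X_L = ωL = 19.0 Ω
Z = 3.70 + j19.0 Ω
|Z| = √(3.70² + 19.0²) = 19.3 Ω
∠Z = arctan(19.0/3.70) = 79.0°
I = V/|Z| = 181 mA
P = VI cos φ = 3.5 × 0.181 × cos(79.0°) = 121 mW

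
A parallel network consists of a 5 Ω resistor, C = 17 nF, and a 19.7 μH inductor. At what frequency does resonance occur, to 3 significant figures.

275 kHz

ω₀ = 1/√(LC) = 1/√(1.97e-05 × 1.7e-08) = 1.728e+06 rad/s
f₀ = ω₀/(2π) = 275 kHz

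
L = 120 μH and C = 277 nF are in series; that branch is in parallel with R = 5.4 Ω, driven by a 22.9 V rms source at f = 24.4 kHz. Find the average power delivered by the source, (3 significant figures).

ω = 2πf = 153300 rad/s
X_L = ωL = 18.4 Ω
X_C = 1/(ωC) = 23.5 Ω
Branch 1: Z₁ = R = 5.40 Ω
Branch 2 (series LC): Z₂ = j(X_L − X_C) = −j5.15 Ω
Parallel: Z = Z₁Z₂/(Z₁+Z₂), |Z| = 3.73 Ω, ∠Z = -46.4°
I = V/|Z| = 6.14 A
P = VI cos φ = 22.9 × 6.14 × cos(-46.4°) = 97.1 W

97.1 W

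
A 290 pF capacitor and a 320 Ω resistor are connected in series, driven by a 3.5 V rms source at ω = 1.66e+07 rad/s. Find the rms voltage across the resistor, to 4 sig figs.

2.936 V

X_C = 1/(ωC) = 207.7 Ω
Z = 320.0 − j207.7 Ω
|Z| = √(320.0² + 207.7²) = 381.5 Ω
I = V/|Z| = 9.174 mA
V_R = I·|Z_R| = 0.009174 × 320.0 = 2.936 V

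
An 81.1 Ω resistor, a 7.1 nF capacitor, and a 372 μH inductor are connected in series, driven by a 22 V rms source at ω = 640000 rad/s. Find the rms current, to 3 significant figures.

X_L = ωL = 238 Ω
X_C = 1/(ωC) = 220 Ω
Net reactance X = X_L − X_C = 18.0 Ω
Z = 81.1 + j18.0 Ω
|Z| = √(81.1² + 18.0²) = 83.1 Ω
I = V/|Z| = 22/83.1 = 265 mA

265 mA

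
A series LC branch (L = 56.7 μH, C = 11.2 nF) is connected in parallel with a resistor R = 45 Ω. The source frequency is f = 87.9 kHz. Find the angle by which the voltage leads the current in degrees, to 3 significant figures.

-19.0°

ω = 2πf = 552300 rad/s
X_L = ωL = 31.3 Ω
X_C = 1/(ωC) = 162 Ω
Branch 1: Z₁ = R = 45.0 Ω
Branch 2 (series LC): Z₂ = j(X_L − X_C) = −j130 Ω
Parallel: Z = Z₁Z₂/(Z₁+Z₂), |Z| = 42.5 Ω, ∠Z = -19.0°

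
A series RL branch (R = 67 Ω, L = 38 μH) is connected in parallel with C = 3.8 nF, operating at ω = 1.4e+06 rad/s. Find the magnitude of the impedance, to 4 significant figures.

106.8 Ω

X_L = ωL = 53.20 Ω
X_C = 1/(ωC) = 188.0 Ω
Branch 1 (R+jX_L): Z₁ = 67.00 + j53.20 Ω, |Z₁| = 85.55 Ω
Branch 2 (−jX_C): Z₂ = −j188.0 Ω
Parallel: Z = Z₁Z₂/(Z₁+Z₂), |Z| = 106.8 Ω, ∠Z = 12.02°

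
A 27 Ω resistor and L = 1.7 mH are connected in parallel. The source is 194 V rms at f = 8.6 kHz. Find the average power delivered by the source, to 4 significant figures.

ω = 2πf = 54040 rad/s
X_L = ωL = 91.86 Ω
Parallel: admittances add. Y = 1/R + 1/(jωL)
Y = (0.03704 − j0.01089) S
|Y| = 0.03860 S → |Z| = 1/|Y| = 25.90 Ω, ∠Z = −∠Y = 16.38°
I = V/|Z| = 7.489 A
P = VI cos φ = 194 × 7.489 × cos(16.38°) = 1.394 kW

1.394 kW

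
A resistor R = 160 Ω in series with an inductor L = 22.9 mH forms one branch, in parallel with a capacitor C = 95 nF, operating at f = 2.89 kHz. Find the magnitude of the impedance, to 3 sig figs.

1130 Ω

ω = 2πf = 18160 rad/s
X_L = ωL = 416 Ω
X_C = 1/(ωC) = 580 Ω
Branch 1 (R+jX_L): Z₁ = 160 + j416 Ω, |Z₁| = 446 Ω
Branch 2 (−jX_C): Z₂ = −j580 Ω
Parallel: Z = Z₁Z₂/(Z₁+Z₂), |Z| = 1130 Ω, ∠Z = 24.6°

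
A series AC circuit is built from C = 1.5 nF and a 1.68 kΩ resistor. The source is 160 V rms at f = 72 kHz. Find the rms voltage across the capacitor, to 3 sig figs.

ω = 2πf = 452400 rad/s
X_C = 1/(ωC) = 1470 Ω
Z = 1680 − j1470 Ω
|Z| = √(1680² + 1470²) = 2230 Ω
I = V/|Z| = 71.6 mA
V_C = I·|Z_C| = 0.0716 × 1470 = 106 V

106 V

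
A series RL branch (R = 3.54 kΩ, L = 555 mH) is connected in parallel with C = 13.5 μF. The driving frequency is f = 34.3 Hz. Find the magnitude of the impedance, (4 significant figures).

343.2 Ω

ω = 2πf = 215.5 rad/s
X_L = ωL = 119.6 Ω
X_C = 1/(ωC) = 343.7 Ω
Branch 1 (R+jX_L): Z₁ = 3540 + j119.6 Ω, |Z₁| = 3542 Ω
Branch 2 (−jX_C): Z₂ = −j343.7 Ω
Parallel: Z = Z₁Z₂/(Z₁+Z₂), |Z| = 343.2 Ω, ∠Z = -84.44°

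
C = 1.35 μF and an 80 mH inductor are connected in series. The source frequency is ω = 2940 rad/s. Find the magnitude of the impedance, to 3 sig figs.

X_L = ωL = 235 Ω
X_C = 1/(ωC) = 252 Ω
Net reactance X = X_L − X_C = -16.8 Ω
Z = − j16.8 Ω
|Z| = √(0² + 16.8²) = 16.8 Ω

16.8 Ω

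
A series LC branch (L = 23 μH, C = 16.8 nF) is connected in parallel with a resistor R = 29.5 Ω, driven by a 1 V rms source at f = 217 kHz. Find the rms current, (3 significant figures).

ω = 2πf = 1.363e+06 rad/s
X_L = ωL = 31.4 Ω
X_C = 1/(ωC) = 43.7 Ω
Branch 1: Z₁ = R = 29.5 Ω
Branch 2 (series LC): Z₂ = j(X_L − X_C) = −j12.3 Ω
Parallel: Z = Z₁Z₂/(Z₁+Z₂), |Z| = 11.4 Ω, ∠Z = -67.4°
I = V/|Z| = 1/11.4 = 88.1 mA

88.1 mA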